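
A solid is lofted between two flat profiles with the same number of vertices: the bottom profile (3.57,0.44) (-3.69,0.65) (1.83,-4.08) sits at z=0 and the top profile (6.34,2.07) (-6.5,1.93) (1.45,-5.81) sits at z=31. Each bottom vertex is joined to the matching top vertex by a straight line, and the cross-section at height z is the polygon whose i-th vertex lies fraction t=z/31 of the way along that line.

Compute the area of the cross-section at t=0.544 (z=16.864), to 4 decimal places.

Area at t=0.544: 32.7110

Cross-section at t=0.544: each vertex is (1-t)·p0[i] + t·p1[i].
  v1: (1-0.544)·(3.57,0.44) + 0.544·(6.34,2.07) = (5.0769,1.3267)
  v2: (1-0.544)·(-3.69,0.65) + 0.544·(-6.5,1.93) = (-5.2186,1.3463)
  v3: (1-0.544)·(1.83,-4.08) + 0.544·(1.45,-5.81) = (1.6233,-5.0211)
Shoelace sum Σ(x_i·y_{i+1} − x_{i+1}·y_i):
  i=1: 5.0769·1.3463 − -5.2186·1.3267 = +13.7588 (running +13.7588)
  i=2: -5.2186·-5.0211 − 1.6233·1.3463 = +24.0180 (running +37.7767)
  i=3: 1.6233·1.3267 − 5.0769·-5.0211 = +27.6453 (running +65.4220)
Area = |Σ|/2 = |65.4220|/2 = 32.7110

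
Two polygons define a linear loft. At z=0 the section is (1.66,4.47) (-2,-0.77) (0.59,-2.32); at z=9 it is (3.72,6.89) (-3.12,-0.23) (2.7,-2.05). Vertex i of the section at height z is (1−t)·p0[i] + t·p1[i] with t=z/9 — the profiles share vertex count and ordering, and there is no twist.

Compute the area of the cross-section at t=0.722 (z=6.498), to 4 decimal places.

Cross-section at t=0.722: each vertex is (1-t)·p0[i] + t·p1[i].
  v1: (1-0.722)·(1.66,4.47) + 0.722·(3.72,6.89) = (3.1473,6.2172)
  v2: (1-0.722)·(-2,-0.77) + 0.722·(-3.12,-0.23) = (-2.8086,-0.3801)
  v3: (1-0.722)·(0.59,-2.32) + 0.722·(2.7,-2.05) = (2.1134,-2.1251)
Shoelace sum Σ(x_i·y_{i+1} − x_{i+1}·y_i):
  i=1: 3.1473·-0.3801 − -2.8086·6.2172 = +16.2656 (running +16.2656)
  i=2: -2.8086·-2.1251 − 2.1134·-0.3801 = +6.7719 (running +23.0375)
  i=3: 2.1134·6.2172 − 3.1473·-2.1251 = +19.8279 (running +42.8654)
Area = |Σ|/2 = |42.8654|/2 = 21.4327

Area at t=0.722: 21.4327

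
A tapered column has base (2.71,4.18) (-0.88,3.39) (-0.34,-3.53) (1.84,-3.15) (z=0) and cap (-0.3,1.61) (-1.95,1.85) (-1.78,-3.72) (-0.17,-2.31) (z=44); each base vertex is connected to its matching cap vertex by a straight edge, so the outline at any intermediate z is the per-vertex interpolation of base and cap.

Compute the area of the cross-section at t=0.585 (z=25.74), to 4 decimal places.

Cross-section at t=0.585: each vertex is (1-t)·p0[i] + t·p1[i].
  v1: (1-0.585)·(2.71,4.18) + 0.585·(-0.3,1.61) = (0.9492,2.6766)
  v2: (1-0.585)·(-0.88,3.39) + 0.585·(-1.95,1.85) = (-1.5059,2.4891)
  v3: (1-0.585)·(-0.34,-3.53) + 0.585·(-1.78,-3.72) = (-1.1824,-3.6412)
  v4: (1-0.585)·(1.84,-3.15) + 0.585·(-0.17,-2.31) = (0.6642,-2.6586)
Shoelace sum Σ(x_i·y_{i+1} − x_{i+1}·y_i):
  i=1: 0.9492·2.4891 − -1.5059·2.6766 = +6.3933 (running +6.3933)
  i=2: -1.5059·-3.6412 − -1.1824·2.4891 = +8.4265 (running +14.8198)
  i=3: -1.1824·-2.6586 − 0.6642·-3.6412 = +5.5618 (running +20.3816)
  i=4: 0.6642·2.6766 − 0.9492·-2.6586 = +4.3010 (running +24.6826)
Area = |Σ|/2 = |24.6826|/2 = 12.3413

Area at t=0.585: 12.3413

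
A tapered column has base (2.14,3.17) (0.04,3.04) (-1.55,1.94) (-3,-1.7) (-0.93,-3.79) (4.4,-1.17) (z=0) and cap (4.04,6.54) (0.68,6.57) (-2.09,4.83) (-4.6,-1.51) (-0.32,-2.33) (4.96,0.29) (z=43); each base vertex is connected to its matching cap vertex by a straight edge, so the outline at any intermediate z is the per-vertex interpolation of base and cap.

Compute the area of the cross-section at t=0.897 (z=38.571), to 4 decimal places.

Area at t=0.897: 55.5118

Cross-section at t=0.897: each vertex is (1-t)·p0[i] + t·p1[i].
  v1: (1-0.897)·(2.14,3.17) + 0.897·(4.04,6.54) = (3.8443,6.1929)
  v2: (1-0.897)·(0.04,3.04) + 0.897·(0.68,6.57) = (0.6141,6.2064)
  v3: (1-0.897)·(-1.55,1.94) + 0.897·(-2.09,4.83) = (-2.0344,4.5323)
  v4: (1-0.897)·(-3,-1.7) + 0.897·(-4.6,-1.51) = (-4.4352,-1.5296)
  v5: (1-0.897)·(-0.93,-3.79) + 0.897·(-0.32,-2.33) = (-0.3828,-2.4804)
  v6: (1-0.897)·(4.4,-1.17) + 0.897·(4.96,0.29) = (4.9023,0.1396)
Shoelace sum Σ(x_i·y_{i+1} − x_{i+1}·y_i):
  i=1: 3.8443·6.2064 − 0.6141·6.1929 = +20.0564 (running +20.0564)
  i=2: 0.6141·4.5323 − -2.0344·6.2064 = +15.4094 (running +35.4658)
  i=3: -2.0344·-1.5296 − -4.4352·4.5323 = +23.2135 (running +58.6793)
  i=4: -4.4352·-2.4804 − -0.3828·-1.5296 = +10.4154 (running +69.0947)
  i=5: -0.3828·0.1396 − 4.9023·-2.4804 = +12.1062 (running +81.2009)
  i=6: 4.9023·6.1929 − 3.8443·0.1396 = +29.8228 (running +111.0237)
Area = |Σ|/2 = |111.0237|/2 = 55.5118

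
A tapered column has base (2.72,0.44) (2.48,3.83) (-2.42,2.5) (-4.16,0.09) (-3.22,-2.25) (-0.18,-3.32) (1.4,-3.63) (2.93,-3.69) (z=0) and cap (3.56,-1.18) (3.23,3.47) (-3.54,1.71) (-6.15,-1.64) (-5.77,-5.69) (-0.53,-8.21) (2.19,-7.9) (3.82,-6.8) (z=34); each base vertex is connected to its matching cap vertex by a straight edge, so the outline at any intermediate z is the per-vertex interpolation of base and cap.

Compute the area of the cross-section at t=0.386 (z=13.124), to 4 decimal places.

Cross-section at t=0.386: each vertex is (1-t)·p0[i] + t·p1[i].
  v1: (1-0.386)·(2.72,0.44) + 0.386·(3.56,-1.18) = (3.0442,-0.1853)
  v2: (1-0.386)·(2.48,3.83) + 0.386·(3.23,3.47) = (2.7695,3.6910)
  v3: (1-0.386)·(-2.42,2.5) + 0.386·(-3.54,1.71) = (-2.8523,2.1951)
  v4: (1-0.386)·(-4.16,0.09) + 0.386·(-6.15,-1.64) = (-4.9281,-0.5778)
  v5: (1-0.386)·(-3.22,-2.25) + 0.386·(-5.77,-5.69) = (-4.2043,-3.5778)
  v6: (1-0.386)·(-0.18,-3.32) + 0.386·(-0.53,-8.21) = (-0.3151,-5.2075)
  v7: (1-0.386)·(1.4,-3.63) + 0.386·(2.19,-7.9) = (1.7049,-5.2782)
  v8: (1-0.386)·(2.93,-3.69) + 0.386·(3.82,-6.8) = (3.2735,-4.8905)
Shoelace sum Σ(x_i·y_{i+1} − x_{i+1}·y_i):
  i=1: 3.0442·3.6910 − 2.7695·-0.1853 = +11.7497 (running +11.7497)
  i=2: 2.7695·2.1951 − -2.8523·3.6910 = +16.6072 (running +28.3569)
  i=3: -2.8523·-0.5778 − -4.9281·2.1951 = +12.4656 (running +40.8225)
  i=4: -4.9281·-3.5778 − -4.2043·-0.5778 = +15.2029 (running +56.0254)
  i=5: -4.2043·-5.2075 − -0.3151·-3.5778 = +20.7667 (running +76.7921)
  i=6: -0.3151·-5.2782 − 1.7049·-5.2075 = +10.5417 (running +87.3338)
  i=7: 1.7049·-4.8905 − 3.2735·-5.2782 = +8.9405 (running +96.2743)
  i=8: 3.2735·-0.1853 − 3.0442·-4.8905 = +14.2811 (running +110.5554)
Area = |Σ|/2 = |110.5554|/2 = 55.2777

Area at t=0.386: 55.2777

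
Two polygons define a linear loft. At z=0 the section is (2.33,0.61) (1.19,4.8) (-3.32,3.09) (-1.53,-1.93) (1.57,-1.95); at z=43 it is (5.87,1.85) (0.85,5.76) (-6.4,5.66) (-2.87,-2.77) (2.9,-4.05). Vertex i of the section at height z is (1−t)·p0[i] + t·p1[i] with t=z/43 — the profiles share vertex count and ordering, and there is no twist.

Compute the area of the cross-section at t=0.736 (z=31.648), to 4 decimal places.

Cross-section at t=0.736: each vertex is (1-t)·p0[i] + t·p1[i].
  v1: (1-0.736)·(2.33,0.61) + 0.736·(5.87,1.85) = (4.9354,1.5226)
  v2: (1-0.736)·(1.19,4.8) + 0.736·(0.85,5.76) = (0.9398,5.5066)
  v3: (1-0.736)·(-3.32,3.09) + 0.736·(-6.4,5.66) = (-5.5869,4.9815)
  v4: (1-0.736)·(-1.53,-1.93) + 0.736·(-2.87,-2.77) = (-2.5162,-2.5482)
  v5: (1-0.736)·(1.57,-1.95) + 0.736·(2.9,-4.05) = (2.5489,-3.4956)
Shoelace sum Σ(x_i·y_{i+1} − x_{i+1}·y_i):
  i=1: 4.9354·5.5066 − 0.9398·1.5226 = +25.7464 (running +25.7464)
  i=2: 0.9398·4.9815 − -5.5869·5.5066 = +35.4459 (running +61.1923)
  i=3: -5.5869·-2.5482 − -2.5162·4.9815 = +26.7714 (running +87.9637)
  i=4: -2.5162·-3.4956 − 2.5489·-2.5482 = +15.2909 (running +103.2546)
  i=5: 2.5489·1.5226 − 4.9354·-3.4956 = +21.1334 (running +124.3880)
Area = |Σ|/2 = |124.3880|/2 = 62.1940

Area at t=0.736: 62.1940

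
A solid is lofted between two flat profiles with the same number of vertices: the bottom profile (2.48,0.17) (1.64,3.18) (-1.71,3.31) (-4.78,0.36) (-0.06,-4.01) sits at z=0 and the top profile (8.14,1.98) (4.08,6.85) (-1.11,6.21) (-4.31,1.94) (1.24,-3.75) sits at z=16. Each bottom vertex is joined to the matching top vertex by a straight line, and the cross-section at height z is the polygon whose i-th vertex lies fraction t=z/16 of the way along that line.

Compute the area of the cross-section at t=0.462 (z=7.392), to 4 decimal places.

Cross-section at t=0.462: each vertex is (1-t)·p0[i] + t·p1[i].
  v1: (1-0.462)·(2.48,0.17) + 0.462·(8.14,1.98) = (5.0949,1.0062)
  v2: (1-0.462)·(1.64,3.18) + 0.462·(4.08,6.85) = (2.7673,4.8755)
  v3: (1-0.462)·(-1.71,3.31) + 0.462·(-1.11,6.21) = (-1.4328,4.6498)
  v4: (1-0.462)·(-4.78,0.36) + 0.462·(-4.31,1.94) = (-4.5629,1.0900)
  v5: (1-0.462)·(-0.06,-4.01) + 0.462·(1.24,-3.75) = (0.5406,-3.8899)
Shoelace sum Σ(x_i·y_{i+1} − x_{i+1}·y_i):
  i=1: 5.0949·4.8755 − 2.7673·1.0062 = +22.0560 (running +22.0560)
  i=2: 2.7673·4.6498 − -1.4328·4.8755 = +19.8530 (running +41.9090)
  i=3: -1.4328·1.0900 − -4.5629·4.6498 = +19.6547 (running +61.5637)
  i=4: -4.5629·-3.8899 − 0.5406·1.0900 = +17.1597 (running +78.7234)
  i=5: 0.5406·1.0062 − 5.0949·-3.8899 = +20.3626 (running +99.0860)
Area = |Σ|/2 = |99.0860|/2 = 49.5430

Area at t=0.462: 49.5430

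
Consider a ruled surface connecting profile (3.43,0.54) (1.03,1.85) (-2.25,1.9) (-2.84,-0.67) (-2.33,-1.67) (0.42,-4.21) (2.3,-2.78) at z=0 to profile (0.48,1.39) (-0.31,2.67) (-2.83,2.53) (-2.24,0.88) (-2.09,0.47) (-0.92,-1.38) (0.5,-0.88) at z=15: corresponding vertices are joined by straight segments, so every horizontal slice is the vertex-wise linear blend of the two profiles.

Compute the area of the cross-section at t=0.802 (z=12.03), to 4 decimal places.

Cross-section at t=0.802: each vertex is (1-t)·p0[i] + t·p1[i].
  v1: (1-0.802)·(3.43,0.54) + 0.802·(0.48,1.39) = (1.0641,1.2217)
  v2: (1-0.802)·(1.03,1.85) + 0.802·(-0.31,2.67) = (-0.0447,2.5076)
  v3: (1-0.802)·(-2.25,1.9) + 0.802·(-2.83,2.53) = (-2.7152,2.4053)
  v4: (1-0.802)·(-2.84,-0.67) + 0.802·(-2.24,0.88) = (-2.3588,0.5731)
  v5: (1-0.802)·(-2.33,-1.67) + 0.802·(-2.09,0.47) = (-2.1375,0.0463)
  v6: (1-0.802)·(0.42,-4.21) + 0.802·(-0.92,-1.38) = (-0.6547,-1.9403)
  v7: (1-0.802)·(2.3,-2.78) + 0.802·(0.5,-0.88) = (0.8564,-1.2562)
Shoelace sum Σ(x_i·y_{i+1} − x_{i+1}·y_i):
  i=1: 1.0641·2.5076 − -0.0447·1.2217 = +2.7230 (running +2.7230)
  i=2: -0.0447·2.4053 − -2.7152·2.5076 = +6.7012 (running +9.4241)
  i=3: -2.7152·0.5731 − -2.3588·2.4053 = +4.1175 (running +13.5416)
  i=4: -2.3588·0.0463 − -2.1375·0.5731 = +1.1158 (running +14.6575)
  i=5: -2.1375·-1.9403 − -0.6547·0.0463 = +4.1778 (running +18.8353)
  i=6: -0.6547·-1.2562 − 0.8564·-1.9403 = +2.4841 (running +21.3194)
  i=7: 0.8564·1.2217 − 1.0641·-1.2562 = +2.3830 (running +23.7024)
Area = |Σ|/2 = |23.7024|/2 = 11.8512

Area at t=0.802: 11.8512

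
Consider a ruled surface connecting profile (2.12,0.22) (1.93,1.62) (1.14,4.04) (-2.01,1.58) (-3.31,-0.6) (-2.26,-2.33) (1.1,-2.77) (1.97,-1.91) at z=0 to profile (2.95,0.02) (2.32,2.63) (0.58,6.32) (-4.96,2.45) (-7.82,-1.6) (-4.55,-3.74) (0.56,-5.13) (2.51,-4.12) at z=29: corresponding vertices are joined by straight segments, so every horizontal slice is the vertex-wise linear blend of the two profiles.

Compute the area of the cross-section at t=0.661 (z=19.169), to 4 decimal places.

Cross-section at t=0.661: each vertex is (1-t)·p0[i] + t·p1[i].
  v1: (1-0.661)·(2.12,0.22) + 0.661·(2.95,0.02) = (2.6686,0.0878)
  v2: (1-0.661)·(1.93,1.62) + 0.661·(2.32,2.63) = (2.1878,2.2876)
  v3: (1-0.661)·(1.14,4.04) + 0.661·(0.58,6.32) = (0.7698,5.5471)
  v4: (1-0.661)·(-2.01,1.58) + 0.661·(-4.96,2.45) = (-3.9600,2.1551)
  v5: (1-0.661)·(-3.31,-0.6) + 0.661·(-7.82,-1.6) = (-6.2911,-1.2610)
  v6: (1-0.661)·(-2.26,-2.33) + 0.661·(-4.55,-3.74) = (-3.7737,-3.2620)
  v7: (1-0.661)·(1.1,-2.77) + 0.661·(0.56,-5.13) = (0.7431,-4.3300)
  v8: (1-0.661)·(1.97,-1.91) + 0.661·(2.51,-4.12) = (2.3269,-3.3708)
Shoelace sum Σ(x_i·y_{i+1} − x_{i+1}·y_i):
  i=1: 2.6686·2.2876 − 2.1878·0.0878 = +5.9127 (running +5.9127)
  i=2: 2.1878·5.5471 − 0.7698·2.2876 = +10.3748 (running +16.2874)
  i=3: 0.7698·2.1551 − -3.9600·5.5471 = +23.6252 (running +39.9127)
  i=4: -3.9600·-1.2610 − -6.2911·2.1551 = +18.5513 (running +58.4639)
  i=5: -6.2911·-3.2620 − -3.7737·-1.2610 = +15.7630 (running +74.2270)
  i=6: -3.7737·-4.3300 − 0.7431·-3.2620 = +18.7638 (running +92.9908)
  i=7: 0.7431·-3.3708 − 2.3269·-4.3300 = +7.5708 (running +100.5616)
  i=8: 2.3269·0.0878 − 2.6686·-3.3708 = +9.1998 (running +109.7614)
Area = |Σ|/2 = |109.7614|/2 = 54.8807

Area at t=0.661: 54.8807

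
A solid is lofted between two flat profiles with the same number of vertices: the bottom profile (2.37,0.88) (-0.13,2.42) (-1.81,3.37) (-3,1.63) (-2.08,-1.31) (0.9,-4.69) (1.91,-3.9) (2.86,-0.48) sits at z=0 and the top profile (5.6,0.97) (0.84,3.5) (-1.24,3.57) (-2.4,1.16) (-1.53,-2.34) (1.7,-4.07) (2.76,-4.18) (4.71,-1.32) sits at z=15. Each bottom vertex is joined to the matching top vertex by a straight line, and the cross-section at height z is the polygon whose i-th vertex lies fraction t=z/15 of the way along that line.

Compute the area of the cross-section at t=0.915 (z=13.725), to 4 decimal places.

Area at t=0.915: 40.0752

Cross-section at t=0.915: each vertex is (1-t)·p0[i] + t·p1[i].
  v1: (1-0.915)·(2.37,0.88) + 0.915·(5.6,0.97) = (5.3255,0.9624)
  v2: (1-0.915)·(-0.13,2.42) + 0.915·(0.84,3.5) = (0.7575,3.4082)
  v3: (1-0.915)·(-1.81,3.37) + 0.915·(-1.24,3.57) = (-1.2885,3.5530)
  v4: (1-0.915)·(-3,1.63) + 0.915·(-2.4,1.16) = (-2.4510,1.1999)
  v5: (1-0.915)·(-2.08,-1.31) + 0.915·(-1.53,-2.34) = (-1.5767,-2.2524)
  v6: (1-0.915)·(0.9,-4.69) + 0.915·(1.7,-4.07) = (1.6320,-4.1227)
  v7: (1-0.915)·(1.91,-3.9) + 0.915·(2.76,-4.18) = (2.6877,-4.1562)
  v8: (1-0.915)·(2.86,-0.48) + 0.915·(4.71,-1.32) = (4.5528,-1.2486)
Shoelace sum Σ(x_i·y_{i+1} − x_{i+1}·y_i):
  i=1: 5.3255·3.4082 − 0.7575·0.9624 = +17.4212 (running +17.4212)
  i=2: 0.7575·3.5530 − -1.2885·3.4082 = +7.0829 (running +24.5040)
  i=3: -1.2885·1.1999 − -2.4510·3.5530 = +7.1623 (running +31.6664)
  i=4: -2.4510·-2.2524 − -1.5767·1.1999 = +7.4128 (running +39.0791)
  i=5: -1.5767·-4.1227 − 1.6320·-2.2524 = +10.1765 (running +49.2556)
  i=6: 1.6320·-4.1562 − 2.6877·-4.1227 = +4.2979 (running +53.5535)
  i=7: 2.6877·-1.2486 − 4.5528·-4.1562 = +15.5662 (running +69.1197)
  i=8: 4.5528·0.9624 − 5.3255·-1.2486 = +11.0307 (running +80.1504)
Area = |Σ|/2 = |80.1504|/2 = 40.0752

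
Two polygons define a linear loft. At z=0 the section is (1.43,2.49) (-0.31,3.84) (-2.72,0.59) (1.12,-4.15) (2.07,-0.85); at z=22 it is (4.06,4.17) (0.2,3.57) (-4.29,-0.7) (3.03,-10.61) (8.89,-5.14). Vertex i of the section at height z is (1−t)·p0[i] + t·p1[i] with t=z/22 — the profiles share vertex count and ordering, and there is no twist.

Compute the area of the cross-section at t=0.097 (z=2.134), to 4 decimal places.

Cross-section at t=0.097: each vertex is (1-t)·p0[i] + t·p1[i].
  v1: (1-0.097)·(1.43,2.49) + 0.097·(4.06,4.17) = (1.6851,2.6530)
  v2: (1-0.097)·(-0.31,3.84) + 0.097·(0.2,3.57) = (-0.2605,3.8138)
  v3: (1-0.097)·(-2.72,0.59) + 0.097·(-4.29,-0.7) = (-2.8723,0.4649)
  v4: (1-0.097)·(1.12,-4.15) + 0.097·(3.03,-10.61) = (1.3053,-4.7766)
  v5: (1-0.097)·(2.07,-0.85) + 0.097·(8.89,-5.14) = (2.7315,-1.2661)
Shoelace sum Σ(x_i·y_{i+1} − x_{i+1}·y_i):
  i=1: 1.6851·3.8138 − -0.2605·2.6530 = +7.1179 (running +7.1179)
  i=2: -0.2605·0.4649 − -2.8723·3.8138 = +10.8333 (running +17.9511)
  i=3: -2.8723·-4.7766 − 1.3053·0.4649 = +13.1131 (running +31.0642)
  i=4: 1.3053·-1.2661 − 2.7315·-4.7766 = +11.3949 (running +42.4591)
  i=5: 2.7315·2.6530 − 1.6851·-1.2661 = +9.3802 (running +51.8393)
Area = |Σ|/2 = |51.8393|/2 = 25.9196

Area at t=0.097: 25.9196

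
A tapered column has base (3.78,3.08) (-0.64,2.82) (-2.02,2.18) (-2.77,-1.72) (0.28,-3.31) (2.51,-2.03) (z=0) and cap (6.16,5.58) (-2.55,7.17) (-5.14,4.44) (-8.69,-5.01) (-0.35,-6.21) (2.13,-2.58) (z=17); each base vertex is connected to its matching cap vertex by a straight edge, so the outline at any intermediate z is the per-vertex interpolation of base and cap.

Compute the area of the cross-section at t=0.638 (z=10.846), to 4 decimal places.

Cross-section at t=0.638: each vertex is (1-t)·p0[i] + t·p1[i].
  v1: (1-0.638)·(3.78,3.08) + 0.638·(6.16,5.58) = (5.2984,4.6750)
  v2: (1-0.638)·(-0.64,2.82) + 0.638·(-2.55,7.17) = (-1.8586,5.5953)
  v3: (1-0.638)·(-2.02,2.18) + 0.638·(-5.14,4.44) = (-4.0106,3.6219)
  v4: (1-0.638)·(-2.77,-1.72) + 0.638·(-8.69,-5.01) = (-6.5470,-3.8190)
  v5: (1-0.638)·(0.28,-3.31) + 0.638·(-0.35,-6.21) = (-0.1219,-5.1602)
  v6: (1-0.638)·(2.51,-2.03) + 0.638·(2.13,-2.58) = (2.2676,-2.3809)
Shoelace sum Σ(x_i·y_{i+1} − x_{i+1}·y_i):
  i=1: 5.2984·5.5953 − -1.8586·4.6750 = +38.3352 (running +38.3352)
  i=2: -1.8586·3.6219 − -4.0106·5.5953 = +15.7087 (running +54.0440)
  i=3: -4.0106·-3.8190 − -6.5470·3.6219 = +39.0287 (running +93.0727)
  i=4: -6.5470·-5.1602 − -0.1219·-3.8190 = +33.3179 (running +126.3906)
  i=5: -0.1219·-2.3809 − 2.2676·-5.1602 = +11.9914 (running +138.3820)
  i=6: 2.2676·4.6750 − 5.2984·-2.3809 = +23.2159 (running +161.5979)
Area = |Σ|/2 = |161.5979|/2 = 80.7989

Area at t=0.638: 80.7989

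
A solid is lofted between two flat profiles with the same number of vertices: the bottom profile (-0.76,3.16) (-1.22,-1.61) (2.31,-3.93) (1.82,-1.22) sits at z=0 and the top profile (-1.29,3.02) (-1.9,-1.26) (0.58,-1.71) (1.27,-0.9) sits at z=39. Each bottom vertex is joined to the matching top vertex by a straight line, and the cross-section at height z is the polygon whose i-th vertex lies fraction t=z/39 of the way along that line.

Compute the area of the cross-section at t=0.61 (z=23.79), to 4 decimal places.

Cross-section at t=0.61: each vertex is (1-t)·p0[i] + t·p1[i].
  v1: (1-0.61)·(-0.76,3.16) + 0.61·(-1.29,3.02) = (-1.0833,3.0746)
  v2: (1-0.61)·(-1.22,-1.61) + 0.61·(-1.9,-1.26) = (-1.6348,-1.3965)
  v3: (1-0.61)·(2.31,-3.93) + 0.61·(0.58,-1.71) = (1.2547,-2.5758)
  v4: (1-0.61)·(1.82,-1.22) + 0.61·(1.27,-0.9) = (1.4845,-1.0248)
Shoelace sum Σ(x_i·y_{i+1} − x_{i+1}·y_i):
  i=1: -1.0833·-1.3965 − -1.6348·3.0746 = +6.5392 (running +6.5392)
  i=2: -1.6348·-2.5758 − 1.2547·-1.3965 = +5.9631 (running +12.5023)
  i=3: 1.2547·-1.0248 − 1.4845·-2.5758 = +2.5380 (running +15.0402)
  i=4: 1.4845·3.0746 − -1.0833·-1.0248 = +3.4541 (running +18.4943)
Area = |Σ|/2 = |18.4943|/2 = 9.2472

Area at t=0.61: 9.2472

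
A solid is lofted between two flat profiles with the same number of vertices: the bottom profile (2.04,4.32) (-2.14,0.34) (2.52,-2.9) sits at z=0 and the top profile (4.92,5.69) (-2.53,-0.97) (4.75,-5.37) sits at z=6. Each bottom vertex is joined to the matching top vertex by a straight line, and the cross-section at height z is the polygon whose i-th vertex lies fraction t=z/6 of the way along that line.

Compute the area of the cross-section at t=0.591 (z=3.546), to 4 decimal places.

Cross-section at t=0.591: each vertex is (1-t)·p0[i] + t·p1[i].
  v1: (1-0.591)·(2.04,4.32) + 0.591·(4.92,5.69) = (3.7421,5.1297)
  v2: (1-0.591)·(-2.14,0.34) + 0.591·(-2.53,-0.97) = (-2.3705,-0.4342)
  v3: (1-0.591)·(2.52,-2.9) + 0.591·(4.75,-5.37) = (3.8379,-4.3598)
Shoelace sum Σ(x_i·y_{i+1} − x_{i+1}·y_i):
  i=1: 3.7421·-0.4342 − -2.3705·5.1297 = +10.5350 (running +10.5350)
  i=2: -2.3705·-4.3598 − 3.8379·-0.4342 = +12.0013 (running +22.5362)
  i=3: 3.8379·5.1297 − 3.7421·-4.3598 = +36.0019 (running +58.5382)
Area = |Σ|/2 = |58.5382|/2 = 29.2691

Area at t=0.591: 29.2691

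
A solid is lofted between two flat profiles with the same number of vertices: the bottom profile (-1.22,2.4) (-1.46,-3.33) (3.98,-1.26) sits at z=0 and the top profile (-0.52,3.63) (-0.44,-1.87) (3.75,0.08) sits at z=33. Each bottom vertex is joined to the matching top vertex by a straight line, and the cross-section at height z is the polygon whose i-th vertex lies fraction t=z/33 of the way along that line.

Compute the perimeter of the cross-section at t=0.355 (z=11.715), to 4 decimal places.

Perimeter at t=0.355: 17.1102

Cross-section at t=0.355: each vertex is (1-t)·p0[i] + t·p1[i].
  v1: (1-0.355)·(-1.22,2.4) + 0.355·(-0.52,3.63) = (-0.9715,2.8366)
  v2: (1-0.355)·(-1.46,-3.33) + 0.355·(-0.44,-1.87) = (-1.0979,-2.8117)
  v3: (1-0.355)·(3.98,-1.26) + 0.355·(3.75,0.08) = (3.8983,-0.7843)
Perimeter = Σ |v_{i+1} − v_i|:
  edge 1→2: √(-0.1264² + -5.6483²) = 5.6498 (running 5.6498)
  edge 2→3: √(4.9962² + 2.0274²) = 5.3919 (running 11.0417)
  edge 3→1: √(-4.8698² + 3.6209²) = 6.0685 (running 17.1102)
Perimeter = 17.1102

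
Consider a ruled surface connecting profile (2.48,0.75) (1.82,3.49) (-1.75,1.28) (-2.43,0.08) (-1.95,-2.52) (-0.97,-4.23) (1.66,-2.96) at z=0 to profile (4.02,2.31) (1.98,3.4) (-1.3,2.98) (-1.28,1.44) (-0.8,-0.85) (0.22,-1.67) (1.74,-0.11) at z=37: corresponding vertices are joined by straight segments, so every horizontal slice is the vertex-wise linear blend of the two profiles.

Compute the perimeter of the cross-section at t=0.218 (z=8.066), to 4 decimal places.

Cross-section at t=0.218: each vertex is (1-t)·p0[i] + t·p1[i].
  v1: (1-0.218)·(2.48,0.75) + 0.218·(4.02,2.31) = (2.8157,1.0901)
  v2: (1-0.218)·(1.82,3.49) + 0.218·(1.98,3.4) = (1.8549,3.4704)
  v3: (1-0.218)·(-1.75,1.28) + 0.218·(-1.3,2.98) = (-1.6519,1.6506)
  v4: (1-0.218)·(-2.43,0.08) + 0.218·(-1.28,1.44) = (-2.1793,0.3765)
  v5: (1-0.218)·(-1.95,-2.52) + 0.218·(-0.8,-0.85) = (-1.6993,-2.1559)
  v6: (1-0.218)·(-0.97,-4.23) + 0.218·(0.22,-1.67) = (-0.7106,-3.6719)
  v7: (1-0.218)·(1.66,-2.96) + 0.218·(1.74,-0.11) = (1.6774,-2.3387)
Perimeter = Σ |v_{i+1} − v_i|:
  edge 1→2: √(-0.9608² + 2.3803²) = 2.5669 (running 2.5669)
  edge 2→3: √(-3.5068² + -1.8198²) = 3.9508 (running 6.5177)
  edge 3→4: √(-0.5274² + -1.2741²) = 1.3790 (running 7.8967)
  edge 4→5: √(0.4800² + -2.5324²) = 2.5775 (running 10.4742)
  edge 5→6: √(0.9887² + -1.5160²) = 1.8099 (running 12.2841)
  edge 6→7: √(2.3880² + 1.3332²) = 2.7350 (running 15.0191)
  edge 7→1: √(1.1383² + 3.4288²) = 3.6128 (running 18.6319)
Perimeter = 18.6319

Perimeter at t=0.218: 18.6319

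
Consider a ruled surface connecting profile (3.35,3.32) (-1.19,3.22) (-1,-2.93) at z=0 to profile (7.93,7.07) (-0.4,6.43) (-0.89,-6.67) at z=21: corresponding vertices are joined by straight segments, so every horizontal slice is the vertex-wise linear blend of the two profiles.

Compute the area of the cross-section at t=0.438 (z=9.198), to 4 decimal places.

Area at t=0.438: 28.4837

Cross-section at t=0.438: each vertex is (1-t)·p0[i] + t·p1[i].
  v1: (1-0.438)·(3.35,3.32) + 0.438·(7.93,7.07) = (5.3560,4.9625)
  v2: (1-0.438)·(-1.19,3.22) + 0.438·(-0.4,6.43) = (-0.8440,4.6260)
  v3: (1-0.438)·(-1,-2.93) + 0.438·(-0.89,-6.67) = (-0.9518,-4.5681)
Shoelace sum Σ(x_i·y_{i+1} − x_{i+1}·y_i):
  i=1: 5.3560·4.6260 − -0.8440·4.9625 = +28.9652 (running +28.9652)
  i=2: -0.8440·-4.5681 − -0.9518·4.6260 = +8.2585 (running +37.2237)
  i=3: -0.9518·4.9625 − 5.3560·-4.5681 = +19.7436 (running +56.9673)
Area = |Σ|/2 = |56.9673|/2 = 28.4837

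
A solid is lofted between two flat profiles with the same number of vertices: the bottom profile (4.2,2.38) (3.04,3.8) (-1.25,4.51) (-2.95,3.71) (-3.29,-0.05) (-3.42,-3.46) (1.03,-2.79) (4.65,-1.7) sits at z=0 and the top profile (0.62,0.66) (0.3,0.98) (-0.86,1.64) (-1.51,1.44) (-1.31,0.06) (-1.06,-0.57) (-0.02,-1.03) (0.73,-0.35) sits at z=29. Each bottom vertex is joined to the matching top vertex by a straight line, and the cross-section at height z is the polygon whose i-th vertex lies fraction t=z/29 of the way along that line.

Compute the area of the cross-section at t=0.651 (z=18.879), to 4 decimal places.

Cross-section at t=0.651: each vertex is (1-t)·p0[i] + t·p1[i].
  v1: (1-0.651)·(4.2,2.38) + 0.651·(0.62,0.66) = (1.8694,1.2603)
  v2: (1-0.651)·(3.04,3.8) + 0.651·(0.3,0.98) = (1.2563,1.9642)
  v3: (1-0.651)·(-1.25,4.51) + 0.651·(-0.86,1.64) = (-0.9961,2.6416)
  v4: (1-0.651)·(-2.95,3.71) + 0.651·(-1.51,1.44) = (-2.0126,2.2322)
  v5: (1-0.651)·(-3.29,-0.05) + 0.651·(-1.31,0.06) = (-2.0010,0.0216)
  v6: (1-0.651)·(-3.42,-3.46) + 0.651·(-1.06,-0.57) = (-1.8836,-1.5786)
  v7: (1-0.651)·(1.03,-2.79) + 0.651·(-0.02,-1.03) = (0.3465,-1.6442)
  v8: (1-0.651)·(4.65,-1.7) + 0.651·(0.73,-0.35) = (2.0981,-0.8211)
Shoelace sum Σ(x_i·y_{i+1} − x_{i+1}·y_i):
  i=1: 1.8694·1.9642 − 1.2563·1.2603 = +2.0886 (running +2.0886)
  i=2: 1.2563·2.6416 − -0.9961·1.9642 = +5.2751 (running +7.3638)
  i=3: -0.9961·2.2322 − -2.0126·2.6416 = +3.0929 (running +10.4566)
  i=4: -2.0126·0.0216 − -2.0010·2.2322 = +4.4232 (running +14.8799)
  i=5: -2.0010·-1.5786 − -1.8836·0.0216 = +3.1995 (running +18.0794)
  i=6: -1.8836·-1.6442 − 0.3465·-1.5786 = +3.6441 (running +21.7235)
  i=7: 0.3465·-0.8211 − 2.0981·-1.6442 = +3.1653 (running +24.8888)
  i=8: 2.0981·1.2603 − 1.8694·-0.8211 = +4.1792 (running +29.0680)
Area = |Σ|/2 = |29.0680|/2 = 14.5340

Area at t=0.651: 14.5340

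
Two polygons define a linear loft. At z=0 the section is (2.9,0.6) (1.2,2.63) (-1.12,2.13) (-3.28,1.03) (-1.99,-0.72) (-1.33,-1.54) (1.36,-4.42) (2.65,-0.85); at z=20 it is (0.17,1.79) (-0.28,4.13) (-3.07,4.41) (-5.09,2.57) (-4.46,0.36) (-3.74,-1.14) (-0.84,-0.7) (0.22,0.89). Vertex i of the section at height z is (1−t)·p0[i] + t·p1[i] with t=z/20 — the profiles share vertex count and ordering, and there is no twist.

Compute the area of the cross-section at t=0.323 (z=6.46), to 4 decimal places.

Area at t=0.323: 23.1387

Cross-section at t=0.323: each vertex is (1-t)·p0[i] + t·p1[i].
  v1: (1-0.323)·(2.9,0.6) + 0.323·(0.17,1.79) = (2.0182,0.9844)
  v2: (1-0.323)·(1.2,2.63) + 0.323·(-0.28,4.13) = (0.7220,3.1145)
  v3: (1-0.323)·(-1.12,2.13) + 0.323·(-3.07,4.41) = (-1.7499,2.8664)
  v4: (1-0.323)·(-3.28,1.03) + 0.323·(-5.09,2.57) = (-3.8646,1.5274)
  v5: (1-0.323)·(-1.99,-0.72) + 0.323·(-4.46,0.36) = (-2.7878,-0.3712)
  v6: (1-0.323)·(-1.33,-1.54) + 0.323·(-3.74,-1.14) = (-2.1084,-1.4108)
  v7: (1-0.323)·(1.36,-4.42) + 0.323·(-0.84,-0.7) = (0.6494,-3.2184)
  v8: (1-0.323)·(2.65,-0.85) + 0.323·(0.22,0.89) = (1.8651,-0.2880)
Shoelace sum Σ(x_i·y_{i+1} − x_{i+1}·y_i):
  i=1: 2.0182·3.1145 − 0.7220·0.9844 = +5.5750 (running +5.5750)
  i=2: 0.7220·2.8664 − -1.7499·3.1145 = +7.5194 (running +13.0944)
  i=3: -1.7499·1.5274 − -3.8646·2.8664 = +8.4050 (running +21.4994)
  i=4: -3.8646·-0.3712 − -2.7878·1.5274 = +5.6926 (running +27.1919)
  i=5: -2.7878·-1.4108 − -2.1084·-0.3712 = +3.1505 (running +30.3424)
  i=6: -2.1084·-3.2184 − 0.6494·-1.4108 = +7.7020 (running +38.0444)
  i=7: 0.6494·-0.2880 − 1.8651·-3.2184 = +5.8157 (running +43.8602)
  i=8: 1.8651·0.9844 − 2.0182·-0.2880 = +2.4172 (running +46.2773)
Area = |Σ|/2 = |46.2773|/2 = 23.1387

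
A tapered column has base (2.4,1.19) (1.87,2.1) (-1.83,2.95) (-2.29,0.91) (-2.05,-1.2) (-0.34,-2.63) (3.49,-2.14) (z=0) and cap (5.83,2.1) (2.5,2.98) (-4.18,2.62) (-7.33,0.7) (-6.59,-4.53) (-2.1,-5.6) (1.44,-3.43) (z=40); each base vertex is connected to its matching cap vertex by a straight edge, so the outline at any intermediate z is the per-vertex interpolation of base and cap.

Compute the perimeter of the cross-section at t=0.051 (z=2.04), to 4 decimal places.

Perimeter at t=0.051: 19.1898

Cross-section at t=0.051: each vertex is (1-t)·p0[i] + t·p1[i].
  v1: (1-0.051)·(2.4,1.19) + 0.051·(5.83,2.1) = (2.5749,1.2364)
  v2: (1-0.051)·(1.87,2.1) + 0.051·(2.5,2.98) = (1.9021,2.1449)
  v3: (1-0.051)·(-1.83,2.95) + 0.051·(-4.18,2.62) = (-1.9498,2.9332)
  v4: (1-0.051)·(-2.29,0.91) + 0.051·(-7.33,0.7) = (-2.5470,0.8993)
  v5: (1-0.051)·(-2.05,-1.2) + 0.051·(-6.59,-4.53) = (-2.2815,-1.3698)
  v6: (1-0.051)·(-0.34,-2.63) + 0.051·(-2.1,-5.6) = (-0.4298,-2.7815)
  v7: (1-0.051)·(3.49,-2.14) + 0.051·(1.44,-3.43) = (3.3855,-2.2058)
Perimeter = Σ |v_{i+1} − v_i|:
  edge 1→2: √(-0.6728² + 0.9085²) = 1.1305 (running 1.1305)
  edge 2→3: √(-3.8520² + 0.7883²) = 3.9318 (running 5.0623)
  edge 3→4: √(-0.5972² + -2.0339²) = 2.1197 (running 7.1820)
  edge 4→5: √(0.2655² + -2.2691²) = 2.2846 (running 9.4666)
  edge 5→6: √(1.8518² + -1.4116²) = 2.3285 (running 11.7951)
  edge 6→7: √(3.8152² + 0.5757²) = 3.8584 (running 15.6535)
  edge 7→1: √(-0.8105² + 3.4422²) = 3.5363 (running 19.1898)
Perimeter = 19.1898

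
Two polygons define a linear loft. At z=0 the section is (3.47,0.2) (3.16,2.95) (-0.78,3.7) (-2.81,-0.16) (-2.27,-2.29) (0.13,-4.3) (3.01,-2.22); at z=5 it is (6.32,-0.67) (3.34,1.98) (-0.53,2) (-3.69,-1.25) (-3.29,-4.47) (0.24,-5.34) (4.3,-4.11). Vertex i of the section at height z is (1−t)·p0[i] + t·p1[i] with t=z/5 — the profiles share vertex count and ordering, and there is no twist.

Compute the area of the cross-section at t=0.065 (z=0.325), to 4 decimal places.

Area at t=0.065: 36.6623

Cross-section at t=0.065: each vertex is (1-t)·p0[i] + t·p1[i].
  v1: (1-0.065)·(3.47,0.2) + 0.065·(6.32,-0.67) = (3.6553,0.1435)
  v2: (1-0.065)·(3.16,2.95) + 0.065·(3.34,1.98) = (3.1717,2.8870)
  v3: (1-0.065)·(-0.78,3.7) + 0.065·(-0.53,2) = (-0.7638,3.5895)
  v4: (1-0.065)·(-2.81,-0.16) + 0.065·(-3.69,-1.25) = (-2.8672,-0.2308)
  v5: (1-0.065)·(-2.27,-2.29) + 0.065·(-3.29,-4.47) = (-2.3363,-2.4317)
  v6: (1-0.065)·(0.13,-4.3) + 0.065·(0.24,-5.34) = (0.1371,-4.3676)
  v7: (1-0.065)·(3.01,-2.22) + 0.065·(4.3,-4.11) = (3.0939,-2.3429)
Shoelace sum Σ(x_i·y_{i+1} − x_{i+1}·y_i):
  i=1: 3.6553·2.8870 − 3.1717·0.1435 = +10.0975 (running +10.0975)
  i=2: 3.1717·3.5895 − -0.7638·2.8870 = +13.5897 (running +23.6873)
  i=3: -0.7638·-0.2308 − -2.8672·3.5895 = +10.4681 (running +34.1554)
  i=4: -2.8672·-2.4317 − -2.3363·-0.2308 = +6.4328 (running +40.5882)
  i=5: -2.3363·-4.3676 − 0.1371·-2.4317 = +10.5375 (running +51.1258)
  i=6: 0.1371·-2.3429 − 3.0939·-4.3676 = +13.1914 (running +64.3171)
  i=7: 3.0939·0.1435 − 3.6553·-2.3429 = +9.0075 (running +73.3247)
Area = |Σ|/2 = |73.3247|/2 = 36.6623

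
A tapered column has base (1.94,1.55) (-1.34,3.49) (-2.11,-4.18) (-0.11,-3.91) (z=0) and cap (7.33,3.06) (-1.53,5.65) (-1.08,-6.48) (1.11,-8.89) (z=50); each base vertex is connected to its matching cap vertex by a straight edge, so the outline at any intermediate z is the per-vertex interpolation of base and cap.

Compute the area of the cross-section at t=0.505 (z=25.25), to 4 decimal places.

Cross-section at t=0.505: each vertex is (1-t)·p0[i] + t·p1[i].
  v1: (1-0.505)·(1.94,1.55) + 0.505·(7.33,3.06) = (4.6620,2.3125)
  v2: (1-0.505)·(-1.34,3.49) + 0.505·(-1.53,5.65) = (-1.4360,4.5808)
  v3: (1-0.505)·(-2.11,-4.18) + 0.505·(-1.08,-6.48) = (-1.5898,-5.3415)
  v4: (1-0.505)·(-0.11,-3.91) + 0.505·(1.11,-8.89) = (0.5061,-6.4249)
Shoelace sum Σ(x_i·y_{i+1} − x_{i+1}·y_i):
  i=1: 4.6620·4.5808 − -1.4360·2.3125 = +24.6762 (running +24.6762)
  i=2: -1.4360·-5.3415 − -1.5898·4.5808 = +14.9529 (running +39.6291)
  i=3: -1.5898·-6.4249 − 0.5061·-5.3415 = +12.9180 (running +52.5470)
  i=4: 0.5061·2.3125 − 4.6620·-6.4249 = +31.1229 (running +83.6700)
Area = |Σ|/2 = |83.6700|/2 = 41.8350

Area at t=0.505: 41.8350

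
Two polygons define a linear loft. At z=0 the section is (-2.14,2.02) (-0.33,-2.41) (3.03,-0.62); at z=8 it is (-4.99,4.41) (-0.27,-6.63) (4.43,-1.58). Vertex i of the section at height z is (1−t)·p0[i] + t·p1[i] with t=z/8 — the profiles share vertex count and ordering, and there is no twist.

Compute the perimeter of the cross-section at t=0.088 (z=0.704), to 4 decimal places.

Cross-section at t=0.088: each vertex is (1-t)·p0[i] + t·p1[i].
  v1: (1-0.088)·(-2.14,2.02) + 0.088·(-4.99,4.41) = (-2.3908,2.2303)
  v2: (1-0.088)·(-0.33,-2.41) + 0.088·(-0.27,-6.63) = (-0.3247,-2.7814)
  v3: (1-0.088)·(3.03,-0.62) + 0.088·(4.43,-1.58) = (3.1532,-0.7045)
Perimeter = Σ |v_{i+1} − v_i|:
  edge 1→2: √(2.0661² + -5.0117²) = 5.4209 (running 5.4209)
  edge 2→3: √(3.4779² + 2.0769²) = 4.0508 (running 9.4717)
  edge 3→1: √(-5.5440² + 2.9348²) = 6.2729 (running 15.7446)
Perimeter = 15.7446

Perimeter at t=0.088: 15.7446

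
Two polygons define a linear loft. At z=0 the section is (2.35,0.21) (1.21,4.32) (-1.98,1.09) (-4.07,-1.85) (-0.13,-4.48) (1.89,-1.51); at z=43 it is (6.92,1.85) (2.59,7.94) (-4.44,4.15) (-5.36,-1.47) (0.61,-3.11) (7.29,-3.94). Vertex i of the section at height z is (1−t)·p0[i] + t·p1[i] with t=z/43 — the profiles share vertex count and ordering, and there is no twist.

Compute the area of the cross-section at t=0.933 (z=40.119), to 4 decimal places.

Area at t=0.933: 95.6740

Cross-section at t=0.933: each vertex is (1-t)·p0[i] + t·p1[i].
  v1: (1-0.933)·(2.35,0.21) + 0.933·(6.92,1.85) = (6.6138,1.7401)
  v2: (1-0.933)·(1.21,4.32) + 0.933·(2.59,7.94) = (2.4975,7.6975)
  v3: (1-0.933)·(-1.98,1.09) + 0.933·(-4.44,4.15) = (-4.2752,3.9450)
  v4: (1-0.933)·(-4.07,-1.85) + 0.933·(-5.36,-1.47) = (-5.2736,-1.4955)
  v5: (1-0.933)·(-0.13,-4.48) + 0.933·(0.61,-3.11) = (0.5604,-3.2018)
  v6: (1-0.933)·(1.89,-1.51) + 0.933·(7.29,-3.94) = (6.9282,-3.7772)
Shoelace sum Σ(x_i·y_{i+1} − x_{i+1}·y_i):
  i=1: 6.6138·7.6975 − 2.4975·1.7401 = +46.5635 (running +46.5635)
  i=2: 2.4975·3.9450 − -4.2752·7.6975 = +42.7608 (running +89.3243)
  i=3: -4.2752·-1.4955 − -5.2736·3.9450 = +27.1975 (running +116.5218)
  i=4: -5.2736·-3.2018 − 0.5604·-1.4955 = +17.7229 (running +134.2447)
  i=5: 0.5604·-3.7772 − 6.9282·-3.2018 = +20.0658 (running +154.3106)
  i=6: 6.9282·1.7401 − 6.6138·-3.7772 = +37.0375 (running +191.3481)
Area = |Σ|/2 = |191.3481|/2 = 95.6740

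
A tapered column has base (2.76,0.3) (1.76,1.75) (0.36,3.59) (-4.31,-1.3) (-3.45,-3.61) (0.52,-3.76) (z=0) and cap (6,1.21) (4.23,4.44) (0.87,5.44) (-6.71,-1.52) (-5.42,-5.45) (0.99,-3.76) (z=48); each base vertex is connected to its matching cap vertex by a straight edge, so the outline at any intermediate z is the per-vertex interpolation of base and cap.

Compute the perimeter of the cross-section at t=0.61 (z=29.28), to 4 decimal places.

Perimeter at t=0.61: 29.8465

Cross-section at t=0.61: each vertex is (1-t)·p0[i] + t·p1[i].
  v1: (1-0.61)·(2.76,0.3) + 0.61·(6,1.21) = (4.7364,0.8551)
  v2: (1-0.61)·(1.76,1.75) + 0.61·(4.23,4.44) = (3.2667,3.3909)
  v3: (1-0.61)·(0.36,3.59) + 0.61·(0.87,5.44) = (0.6711,4.7185)
  v4: (1-0.61)·(-4.31,-1.3) + 0.61·(-6.71,-1.52) = (-5.7740,-1.4342)
  v5: (1-0.61)·(-3.45,-3.61) + 0.61·(-5.42,-5.45) = (-4.6517,-4.7324)
  v6: (1-0.61)·(0.52,-3.76) + 0.61·(0.99,-3.76) = (0.8067,-3.7600)
Perimeter = Σ |v_{i+1} − v_i|:
  edge 1→2: √(-1.4697² + 2.5358²) = 2.9309 (running 2.9309)
  edge 2→3: √(-2.5956² + 1.3276²) = 2.9154 (running 5.8463)
  edge 3→4: √(-6.4451² + -6.1527²) = 8.9104 (running 14.7567)
  edge 4→5: √(1.1223² + -3.2982²) = 3.4839 (running 18.2406)
  edge 5→6: √(5.4584² + 0.9724²) = 5.5443 (running 23.7850)
  edge 6→1: √(3.9297² + 4.6151²) = 6.0615 (running 29.8465)
Perimeter = 29.8465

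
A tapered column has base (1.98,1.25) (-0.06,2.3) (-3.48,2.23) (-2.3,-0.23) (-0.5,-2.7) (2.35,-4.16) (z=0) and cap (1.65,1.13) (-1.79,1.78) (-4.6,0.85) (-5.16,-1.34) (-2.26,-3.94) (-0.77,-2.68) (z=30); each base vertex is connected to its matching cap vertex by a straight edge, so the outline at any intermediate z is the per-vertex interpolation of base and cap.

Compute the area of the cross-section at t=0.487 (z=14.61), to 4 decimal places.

Area at t=0.487: 23.1501

Cross-section at t=0.487: each vertex is (1-t)·p0[i] + t·p1[i].
  v1: (1-0.487)·(1.98,1.25) + 0.487·(1.65,1.13) = (1.8193,1.1916)
  v2: (1-0.487)·(-0.06,2.3) + 0.487·(-1.79,1.78) = (-0.9025,2.0468)
  v3: (1-0.487)·(-3.48,2.23) + 0.487·(-4.6,0.85) = (-4.0254,1.5579)
  v4: (1-0.487)·(-2.3,-0.23) + 0.487·(-5.16,-1.34) = (-3.6928,-0.7706)
  v5: (1-0.487)·(-0.5,-2.7) + 0.487·(-2.26,-3.94) = (-1.3571,-3.3039)
  v6: (1-0.487)·(2.35,-4.16) + 0.487·(-0.77,-2.68) = (0.8306,-3.4392)
Shoelace sum Σ(x_i·y_{i+1} − x_{i+1}·y_i):
  i=1: 1.8193·2.0468 − -0.9025·1.1916 = +4.7990 (running +4.7990)
  i=2: -0.9025·1.5579 − -4.0254·2.0468 = +6.8331 (running +11.6321)
  i=3: -4.0254·-0.7706 − -3.6928·1.5579 = +8.8551 (running +20.4872)
  i=4: -3.6928·-3.3039 − -1.3571·-0.7706 = +11.1549 (running +31.6421)
  i=5: -1.3571·-3.4392 − 0.8306·-3.3039 = +7.4115 (running +39.0536)
  i=6: 0.8306·1.1916 − 1.8193·-3.4392 = +7.2466 (running +46.3002)
Area = |Σ|/2 = |46.3002|/2 = 23.1501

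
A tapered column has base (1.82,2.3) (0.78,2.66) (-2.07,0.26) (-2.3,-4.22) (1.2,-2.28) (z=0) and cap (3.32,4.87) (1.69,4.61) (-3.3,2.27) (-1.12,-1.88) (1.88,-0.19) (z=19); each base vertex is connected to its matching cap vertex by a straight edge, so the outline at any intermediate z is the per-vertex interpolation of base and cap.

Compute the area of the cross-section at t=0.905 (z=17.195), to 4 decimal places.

Cross-section at t=0.905: each vertex is (1-t)·p0[i] + t·p1[i].
  v1: (1-0.905)·(1.82,2.3) + 0.905·(3.32,4.87) = (3.1775,4.6258)
  v2: (1-0.905)·(0.78,2.66) + 0.905·(1.69,4.61) = (1.6036,4.4248)
  v3: (1-0.905)·(-2.07,0.26) + 0.905·(-3.3,2.27) = (-3.1831,2.0791)
  v4: (1-0.905)·(-2.3,-4.22) + 0.905·(-1.12,-1.88) = (-1.2321,-2.1023)
  v5: (1-0.905)·(1.2,-2.28) + 0.905·(1.88,-0.19) = (1.8154,-0.3885)
Shoelace sum Σ(x_i·y_{i+1} − x_{i+1}·y_i):
  i=1: 3.1775·4.4248 − 1.6036·4.6258 = +6.6419 (running +6.6419)
  i=2: 1.6036·2.0791 − -3.1831·4.4248 = +17.4185 (running +24.0604)
  i=3: -3.1831·-2.1023 − -1.2321·2.0791 = +9.2535 (running +33.3139)
  i=4: -1.2321·-0.3885 − 1.8154·-2.1023 = +4.2952 (running +37.6091)
  i=5: 1.8154·4.6258 − 3.1775·-0.3885 = +9.6324 (running +47.2415)
Area = |Σ|/2 = |47.2415|/2 = 23.6208

Area at t=0.905: 23.6208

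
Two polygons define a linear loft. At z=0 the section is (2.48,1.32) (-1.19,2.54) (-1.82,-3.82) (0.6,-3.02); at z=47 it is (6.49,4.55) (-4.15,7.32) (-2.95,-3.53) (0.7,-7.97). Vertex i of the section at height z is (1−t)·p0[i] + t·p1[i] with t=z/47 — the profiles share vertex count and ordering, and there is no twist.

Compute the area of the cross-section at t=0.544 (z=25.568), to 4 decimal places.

Cross-section at t=0.544: each vertex is (1-t)·p0[i] + t·p1[i].
  v1: (1-0.544)·(2.48,1.32) + 0.544·(6.49,4.55) = (4.6614,3.0771)
  v2: (1-0.544)·(-1.19,2.54) + 0.544·(-4.15,7.32) = (-2.8002,5.1403)
  v3: (1-0.544)·(-1.82,-3.82) + 0.544·(-2.95,-3.53) = (-2.4347,-3.6622)
  v4: (1-0.544)·(0.6,-3.02) + 0.544·(0.7,-7.97) = (0.6544,-5.7128)
Shoelace sum Σ(x_i·y_{i+1} − x_{i+1}·y_i):
  i=1: 4.6614·5.1403 − -2.8002·3.0771 = +32.5780 (running +32.5780)
  i=2: -2.8002·-3.6622 − -2.4347·5.1403 = +22.7704 (running +55.3484)
  i=3: -2.4347·-5.7128 − 0.6544·-3.6622 = +16.3056 (running +71.6540)
  i=4: 0.6544·3.0771 − 4.6614·-5.7128 = +28.6435 (running +100.2975)
Area = |Σ|/2 = |100.2975|/2 = 50.1488

Area at t=0.544: 50.1488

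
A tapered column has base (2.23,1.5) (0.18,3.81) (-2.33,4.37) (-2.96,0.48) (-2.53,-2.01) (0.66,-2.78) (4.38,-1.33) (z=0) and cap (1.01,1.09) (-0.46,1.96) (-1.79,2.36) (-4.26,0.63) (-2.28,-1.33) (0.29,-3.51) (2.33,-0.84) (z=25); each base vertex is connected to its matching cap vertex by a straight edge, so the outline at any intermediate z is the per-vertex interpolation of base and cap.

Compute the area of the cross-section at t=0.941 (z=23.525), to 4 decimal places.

Cross-section at t=0.941: each vertex is (1-t)·p0[i] + t·p1[i].
  v1: (1-0.941)·(2.23,1.5) + 0.941·(1.01,1.09) = (1.0820,1.1142)
  v2: (1-0.941)·(0.18,3.81) + 0.941·(-0.46,1.96) = (-0.4222,2.0692)
  v3: (1-0.941)·(-2.33,4.37) + 0.941·(-1.79,2.36) = (-1.8219,2.4786)
  v4: (1-0.941)·(-2.96,0.48) + 0.941·(-4.26,0.63) = (-4.1833,0.6211)
  v5: (1-0.941)·(-2.53,-2.01) + 0.941·(-2.28,-1.33) = (-2.2947,-1.3701)
  v6: (1-0.941)·(0.66,-2.78) + 0.941·(0.29,-3.51) = (0.3118,-3.4669)
  v7: (1-0.941)·(4.38,-1.33) + 0.941·(2.33,-0.84) = (2.4510,-0.8689)
Shoelace sum Σ(x_i·y_{i+1} − x_{i+1}·y_i):
  i=1: 1.0820·2.0692 − -0.4222·1.1142 = +2.7092 (running +2.7092)
  i=2: -0.4222·2.4786 − -1.8219·2.0692 = +2.7231 (running +5.4324)
  i=3: -1.8219·0.6211 − -4.1833·2.4786 = +9.2370 (running +14.6694)
  i=4: -4.1833·-1.3701 − -2.2947·0.6211 = +7.1570 (running +21.8264)
  i=5: -2.2947·-3.4669 − 0.3118·-1.3701 = +8.3830 (running +30.2094)
  i=6: 0.3118·-0.8689 − 2.4510·-3.4669 = +8.2263 (running +38.4357)
  i=7: 2.4510·1.1142 − 1.0820·-0.8689 = +3.6710 (running +42.1067)
Area = |Σ|/2 = |42.1067|/2 = 21.0533

Area at t=0.941: 21.0533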